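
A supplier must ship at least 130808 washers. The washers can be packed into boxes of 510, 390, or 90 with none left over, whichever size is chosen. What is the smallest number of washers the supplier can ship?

The number of washers must be a common multiple of 510, 390, and 90, so a multiple of their LCM.
510 = 2 × 3 × 5 × 17
390 = 2 × 3 × 5 × 13
90 = 2 × 3^2 × 5
LCM(510, 390, 90) = 2 × 3^2 × 5 × 13 × 17 = 19890.
Smallest multiple of 19890 that is ≥ 130808: ⌈130808/19890⌉ × 19890 = 7 × 19890 = 139230.

139230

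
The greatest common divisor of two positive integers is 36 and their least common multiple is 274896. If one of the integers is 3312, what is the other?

For two integers, gcd × lcm = product, so the other is (36 × 274896) / 3312 = 9896256 / 3312 = 2988.

2988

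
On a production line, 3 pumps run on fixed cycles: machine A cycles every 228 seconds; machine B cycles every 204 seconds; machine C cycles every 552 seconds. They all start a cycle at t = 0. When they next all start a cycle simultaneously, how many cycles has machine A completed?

They are all back at their starting positions together after one LCM of the periods.
228 = 2^2 × 3 × 19
204 = 2^2 × 3 × 17
552 = 2^3 × 3 × 23
LCM(228, 204, 552) = 2^3 × 3 × 17 × 19 × 23 = 178296.
Cycles for period 228: 178296 / 228 = 782.

782 cycles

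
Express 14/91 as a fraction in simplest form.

2/13

14 = 2 × 7
91 = 7 × 13
gcd(14, 91) = 7.
Divide numerator and denominator by 7: 14/91 = 2/13.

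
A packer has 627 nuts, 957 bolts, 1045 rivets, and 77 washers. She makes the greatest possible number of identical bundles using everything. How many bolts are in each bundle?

87

Number of bundles = gcd(627, 957, 1045, 77).
627 = 3 × 11 × 19
957 = 3 × 11 × 29
1045 = 5 × 11 × 19
77 = 7 × 11
gcd(627, 957, 1045, 77) = 11.
bolts per bundle = 957 / 11 = 87.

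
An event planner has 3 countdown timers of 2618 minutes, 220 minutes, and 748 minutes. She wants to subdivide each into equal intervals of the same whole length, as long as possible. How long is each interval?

The interval must divide each timer length; the longest such is the gcd.
2618 = 2 × 7 × 11 × 17
220 = 2^2 × 5 × 11
748 = 2^2 × 11 × 17
gcd(2618, 220, 748) = 2 × 11 = 22.

22 minutes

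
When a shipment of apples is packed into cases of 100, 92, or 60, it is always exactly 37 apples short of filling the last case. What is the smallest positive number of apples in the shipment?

Being 37 short of a full case of size k means N ≡ −37 (mod k), i.e. N + 37 is a multiple of each size.
100 = 2^2 × 5^2
92 = 2^2 × 23
60 = 2^2 × 3 × 5
LCM(100, 92, 60) = 2^2 × 3 × 5^2 × 23 = 6900.
Smallest positive N is 6900 − 37 = 6863.

6863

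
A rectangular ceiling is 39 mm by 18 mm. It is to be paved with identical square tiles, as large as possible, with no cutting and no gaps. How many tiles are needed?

78

Tile side = gcd(39, 18).
39 = 3 × 13
18 = 2 × 3^2
gcd(39, 18) = 3.
Tiles: (39/3) × (18/3) = 13 × 6 = 78.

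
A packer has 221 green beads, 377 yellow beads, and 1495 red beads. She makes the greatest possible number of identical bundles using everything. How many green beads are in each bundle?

Number of bundles = gcd(221, 377, 1495).
221 = 13 × 17
377 = 13 × 29
1495 = 5 × 13 × 23
gcd(221, 377, 1495) = 13.
green beads per bundle = 221 / 13 = 17.

17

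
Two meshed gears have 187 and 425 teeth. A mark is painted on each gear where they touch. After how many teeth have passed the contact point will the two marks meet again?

4675 teeth

They coincide at every common multiple of the periods; the first is the LCM.
187 = 11 × 17
425 = 5^2 × 17
LCM(187, 425) = 5^2 × 11 × 17 = 4675.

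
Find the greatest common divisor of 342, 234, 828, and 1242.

342 = 2 × 3^2 × 19
234 = 2 × 3^2 × 13
828 = 2^2 × 3^2 × 23
1242 = 2 × 3^3 × 23
gcd(342, 234, 828, 1242) = 2 × 3^2 = 18.

18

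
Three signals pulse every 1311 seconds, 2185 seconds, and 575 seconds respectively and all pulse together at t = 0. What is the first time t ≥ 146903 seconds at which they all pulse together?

163875 seconds

Joint pulses occur at multiples of LCM(1311, 2185, 575).
1311 = 3 × 19 × 23
2185 = 5 × 19 × 23
575 = 5^2 × 23
LCM(1311, 2185, 575) = 3 × 5^2 × 19 × 23 = 32775.
Smallest multiple of 32775 that is ≥ 146903: ⌈146903/32775⌉ × 32775 = 5 × 32775 = 163875.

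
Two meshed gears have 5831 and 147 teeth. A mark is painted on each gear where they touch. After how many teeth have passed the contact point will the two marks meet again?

17493 teeth

We need the least common multiple of the intervals.
5831 = 7^3 × 17
147 = 3 × 7^2
LCM(5831, 147) = 3 × 7^3 × 17 = 17493.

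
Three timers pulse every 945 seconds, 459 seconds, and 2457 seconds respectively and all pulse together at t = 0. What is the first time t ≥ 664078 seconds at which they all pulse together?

835380 seconds

Joint pulses occur at multiples of LCM(945, 459, 2457).
945 = 3^3 × 5 × 7
459 = 3^3 × 17
2457 = 3^3 × 7 × 13
LCM(945, 459, 2457) = 3^3 × 5 × 7 × 13 × 17 = 208845.
Smallest multiple of 208845 that is ≥ 664078: ⌈664078/208845⌉ × 208845 = 4 × 208845 = 835380.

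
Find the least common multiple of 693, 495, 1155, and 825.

17325

693 = 3^2 × 7 × 11
495 = 3^2 × 5 × 11
1155 = 3 × 5 × 7 × 11
825 = 3 × 5^2 × 11
LCM(693, 495, 1155, 825) = 3^2 × 5^2 × 7 × 11 = 17325.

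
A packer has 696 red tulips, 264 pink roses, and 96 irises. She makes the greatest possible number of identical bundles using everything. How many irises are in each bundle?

4

Number of bundles = gcd(696, 264, 96).
696 = 2^3 × 3 × 29
264 = 2^3 × 3 × 11
96 = 2^5 × 3
gcd(696, 264, 96) = 2^3 × 3 = 24.
irises per bundle = 96 / 24 = 4.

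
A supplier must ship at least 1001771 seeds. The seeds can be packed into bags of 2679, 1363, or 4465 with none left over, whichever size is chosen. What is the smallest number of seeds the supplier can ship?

1165365

The number of seeds must be a common multiple of 2679, 1363, and 4465, so a multiple of their LCM.
2679 = 3 × 19 × 47
1363 = 29 × 47
4465 = 5 × 19 × 47
LCM(2679, 1363, 4465) = 3 × 5 × 19 × 29 × 47 = 388455.
Smallest multiple of 388455 that is ≥ 1001771: ⌈1001771/388455⌉ × 388455 = 3 × 388455 = 1165365.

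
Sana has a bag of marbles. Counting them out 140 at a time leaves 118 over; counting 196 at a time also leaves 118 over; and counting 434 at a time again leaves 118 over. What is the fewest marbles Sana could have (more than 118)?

30498

N − 118 must be a common multiple of 140, 196, and 434.
140 = 2^2 × 5 × 7
196 = 2^2 × 7^2
434 = 2 × 7 × 31
LCM(140, 196, 434) = 2^2 × 5 × 7^2 × 31 = 30380.
Smallest N > 118 is LCM + 118 = 30380 + 118 = 30498.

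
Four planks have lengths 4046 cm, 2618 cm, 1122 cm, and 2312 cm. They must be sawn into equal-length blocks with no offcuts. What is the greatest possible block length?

This is the greatest common divisor of 4046, 2618, 1122, and 2312.
4046 = 2 × 7 × 17^2
2618 = 2 × 7 × 11 × 17
1122 = 2 × 3 × 11 × 17
2312 = 2^3 × 17^2
gcd(4046, 2618, 1122, 2312) = 2 × 17 = 34.

34 cm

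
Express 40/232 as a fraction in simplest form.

5/29

40 = 2^3 × 5
232 = 2^3 × 29
gcd(40, 232) = 2^3 = 8.
Divide numerator and denominator by 8: 40/232 = 5/29.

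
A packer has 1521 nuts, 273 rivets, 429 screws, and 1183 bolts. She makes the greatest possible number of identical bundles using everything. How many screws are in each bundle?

33

Number of bundles = gcd(1521, 273, 429, 1183).
1521 = 3^2 × 13^2
273 = 3 × 7 × 13
429 = 3 × 11 × 13
1183 = 7 × 13^2
gcd(1521, 273, 429, 1183) = 13.
screws per bundle = 429 / 13 = 33.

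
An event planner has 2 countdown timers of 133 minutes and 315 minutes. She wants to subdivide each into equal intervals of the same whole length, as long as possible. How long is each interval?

7 minutes

The interval must divide each timer length; the longest such is the gcd.
133 = 7 × 19
315 = 3^2 × 5 × 7
gcd(133, 315) = 7.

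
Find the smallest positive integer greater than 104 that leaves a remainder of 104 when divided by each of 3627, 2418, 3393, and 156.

420836

N − 104 must be a common multiple of 3627, 2418, 3393, and 156.
3627 = 3^2 × 13 × 31
2418 = 2 × 3 × 13 × 31
3393 = 3^2 × 13 × 29
156 = 2^2 × 3 × 13
LCM(3627, 2418, 3393, 156) = 2^2 × 3^2 × 13 × 29 × 31 = 420732.
Smallest N > 104 is LCM + 104 = 420732 + 104 = 420836.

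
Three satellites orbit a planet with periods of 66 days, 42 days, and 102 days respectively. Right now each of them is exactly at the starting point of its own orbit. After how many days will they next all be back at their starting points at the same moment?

7854 days

They coincide at every common multiple of the periods; the first is the LCM.
66 = 2 × 3 × 11
42 = 2 × 3 × 7
102 = 2 × 3 × 17
LCM(66, 42, 102) = 2 × 3 × 7 × 11 × 17 = 7854.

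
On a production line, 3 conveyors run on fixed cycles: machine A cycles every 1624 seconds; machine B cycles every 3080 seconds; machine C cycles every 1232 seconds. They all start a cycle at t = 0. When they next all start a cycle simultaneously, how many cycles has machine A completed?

110 cycles

The first common completion time is the LCM of the periods.
1624 = 2^3 × 7 × 29
3080 = 2^3 × 5 × 7 × 11
1232 = 2^4 × 7 × 11
LCM(1624, 3080, 1232) = 2^4 × 5 × 7 × 11 × 29 = 178640.
Cycles for period 1624: 178640 / 1624 = 110.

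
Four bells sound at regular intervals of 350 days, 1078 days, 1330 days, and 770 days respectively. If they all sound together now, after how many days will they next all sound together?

We need the least common multiple of the intervals.
350 = 2 × 5^2 × 7
1078 = 2 × 7^2 × 11
1330 = 2 × 5 × 7 × 19
770 = 2 × 5 × 7 × 11
LCM(350, 1078, 1330, 770) = 2 × 5^2 × 7^2 × 11 × 19 = 512050.

512050 days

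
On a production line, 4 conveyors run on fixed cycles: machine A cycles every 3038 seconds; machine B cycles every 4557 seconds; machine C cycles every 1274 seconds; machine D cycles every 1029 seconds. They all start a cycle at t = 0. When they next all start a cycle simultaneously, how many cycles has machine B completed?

All finish a whole number of cycles simultaneously at t = LCM of the periods.
3038 = 2 × 7^2 × 31
4557 = 3 × 7^2 × 31
1274 = 2 × 7^2 × 13
1029 = 3 × 7^3
LCM(3038, 4557, 1274, 1029) = 2 × 3 × 7^3 × 13 × 31 = 829374.
Cycles for period 4557: 829374 / 4557 = 182.

182 cycles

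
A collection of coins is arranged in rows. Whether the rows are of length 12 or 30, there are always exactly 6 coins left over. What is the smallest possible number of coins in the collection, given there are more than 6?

N − 6 must be a common multiple of 12 and 30.
12 = 2^2 × 3
30 = 2 × 3 × 5
LCM(12, 30) = 2^2 × 3 × 5 = 60.
Smallest N > 6 is LCM + 6 = 60 + 6 = 66.

66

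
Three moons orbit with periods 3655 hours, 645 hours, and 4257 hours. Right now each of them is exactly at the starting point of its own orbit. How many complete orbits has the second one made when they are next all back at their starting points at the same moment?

All finish a whole number of cycles simultaneously at t = LCM of the periods.
3655 = 5 × 17 × 43
645 = 3 × 5 × 43
4257 = 3^2 × 11 × 43
LCM(3655, 645, 4257) = 3^2 × 5 × 11 × 17 × 43 = 361845.
Orbits for period 645: 361845 / 645 = 561.

561 orbits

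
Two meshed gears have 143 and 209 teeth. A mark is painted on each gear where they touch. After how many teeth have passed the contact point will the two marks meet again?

2717 teeth

They coincide at every common multiple of the periods; the first is the LCM.
143 = 11 × 13
209 = 11 × 19
LCM(143, 209) = 11 × 13 × 19 = 2717.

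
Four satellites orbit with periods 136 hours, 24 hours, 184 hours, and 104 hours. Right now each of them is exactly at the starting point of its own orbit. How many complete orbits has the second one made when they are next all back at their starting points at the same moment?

The first common completion time is the LCM of the periods.
136 = 2^3 × 17
24 = 2^3 × 3
184 = 2^3 × 23
104 = 2^3 × 13
LCM(136, 24, 184, 104) = 2^3 × 3 × 13 × 17 × 23 = 121992.
Orbits for period 24: 121992 / 24 = 5083.

5083 orbits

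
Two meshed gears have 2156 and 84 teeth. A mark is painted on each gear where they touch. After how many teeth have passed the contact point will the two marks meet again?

6468 teeth

They coincide at every common multiple of the periods; the first is the LCM.
2156 = 2^2 × 7^2 × 11
84 = 2^2 × 3 × 7
LCM(2156, 84) = 2^2 × 3 × 7^2 × 11 = 6468.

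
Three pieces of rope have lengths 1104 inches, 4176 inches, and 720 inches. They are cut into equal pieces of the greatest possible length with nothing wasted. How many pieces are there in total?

Piece length = gcd(1104, 4176, 720).
1104 = 2^4 × 3 × 23
4176 = 2^4 × 3^2 × 29
720 = 2^4 × 3^2 × 5
gcd(1104, 4176, 720) = 2^4 × 3 = 48.
Total pieces = 1104/48 + 4176/48 + 720/48 = 23 + 87 + 15 = 125.

125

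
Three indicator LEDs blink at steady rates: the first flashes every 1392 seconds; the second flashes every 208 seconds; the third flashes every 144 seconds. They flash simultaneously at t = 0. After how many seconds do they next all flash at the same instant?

We need the least common multiple of the intervals.
1392 = 2^4 × 3 × 29
208 = 2^4 × 13
144 = 2^4 × 3^2
LCM(1392, 208, 144) = 2^4 × 3^2 × 13 × 29 = 54288.

54288 seconds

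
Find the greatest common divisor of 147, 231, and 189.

21

147 = 3 × 7^2
231 = 3 × 7 × 11
189 = 3^3 × 7
gcd(147, 231, 189) = 3 × 7 = 21.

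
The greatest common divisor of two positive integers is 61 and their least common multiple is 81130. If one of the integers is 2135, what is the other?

For two integers, gcd × lcm = product, so the other is (61 × 81130) / 2135 = 4948930 / 2135 = 2318.

2318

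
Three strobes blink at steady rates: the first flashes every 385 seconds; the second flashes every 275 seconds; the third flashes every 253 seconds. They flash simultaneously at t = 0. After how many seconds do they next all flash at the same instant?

We need the least common multiple of the intervals.
385 = 5 × 7 × 11
275 = 5^2 × 11
253 = 11 × 23
LCM(385, 275, 253) = 5^2 × 7 × 11 × 23 = 44275.

44275 seconds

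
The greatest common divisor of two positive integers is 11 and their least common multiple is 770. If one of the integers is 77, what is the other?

For two integers, gcd × lcm = product, so the other is (11 × 770) / 77 = 8470 / 77 = 110.

110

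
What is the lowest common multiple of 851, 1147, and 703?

501239

851 = 23 × 37
1147 = 31 × 37
703 = 19 × 37
LCM(851, 1147, 703) = 19 × 23 × 31 × 37 = 501239.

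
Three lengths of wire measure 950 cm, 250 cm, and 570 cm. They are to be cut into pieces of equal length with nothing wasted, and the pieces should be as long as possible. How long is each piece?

10 cm

The greatest length dividing all of 950, 250, and 570 is their gcd.
950 = 2 × 5^2 × 19
250 = 2 × 5^3
570 = 2 × 3 × 5 × 19
gcd(950, 250, 570) = 2 × 5 = 10.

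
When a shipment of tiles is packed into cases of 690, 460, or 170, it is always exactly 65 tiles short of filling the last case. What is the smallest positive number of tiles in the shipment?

23395

Being 65 short of a full case of size k means N ≡ −65 (mod k), i.e. N + 65 is a multiple of each size.
690 = 2 × 3 × 5 × 23
460 = 2^2 × 5 × 23
170 = 2 × 5 × 17
LCM(690, 460, 170) = 2^2 × 3 × 5 × 17 × 23 = 23460.
Smallest positive N is 23460 − 65 = 23395.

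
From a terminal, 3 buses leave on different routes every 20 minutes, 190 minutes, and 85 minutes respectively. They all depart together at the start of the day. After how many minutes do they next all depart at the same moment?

We need the least common multiple of the intervals.
20 = 2^2 × 5
190 = 2 × 5 × 19
85 = 5 × 17
LCM(20, 190, 85) = 2^2 × 5 × 17 × 19 = 6460.

6460 minutes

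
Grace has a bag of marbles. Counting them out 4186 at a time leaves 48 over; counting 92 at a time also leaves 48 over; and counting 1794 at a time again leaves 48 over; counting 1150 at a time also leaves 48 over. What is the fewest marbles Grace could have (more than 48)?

N − 48 must be a common multiple of 4186, 92, 1794, and 1150.
4186 = 2 × 7 × 13 × 23
92 = 2^2 × 23
1794 = 2 × 3 × 13 × 23
1150 = 2 × 5^2 × 23
LCM(4186, 92, 1794, 1150) = 2^2 × 3 × 5^2 × 7 × 13 × 23 = 627900.
Smallest N > 48 is LCM + 48 = 627900 + 48 = 627948.

627948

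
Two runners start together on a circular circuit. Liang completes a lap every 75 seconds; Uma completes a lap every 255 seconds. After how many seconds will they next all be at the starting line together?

1275 seconds

The first simultaneous occurrence is after LCM of the individual periods.
75 = 3 × 5^2
255 = 3 × 5 × 17
LCM(75, 255) = 3 × 5^2 × 17 = 1275.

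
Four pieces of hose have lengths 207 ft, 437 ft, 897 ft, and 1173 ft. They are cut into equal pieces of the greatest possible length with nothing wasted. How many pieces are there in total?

118

Piece length = gcd(207, 437, 897, 1173).
207 = 3^2 × 23
437 = 19 × 23
897 = 3 × 13 × 23
1173 = 3 × 17 × 23
gcd(207, 437, 897, 1173) = 23.
Total pieces = 207/23 + 437/23 + 897/23 + 1173/23 = 9 + 19 + 39 + 51 = 118.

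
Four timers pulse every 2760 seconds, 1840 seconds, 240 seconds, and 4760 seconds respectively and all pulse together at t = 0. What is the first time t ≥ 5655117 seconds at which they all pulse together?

Joint pulses occur at multiples of LCM(2760, 1840, 240, 4760).
2760 = 2^3 × 3 × 5 × 23
1840 = 2^4 × 5 × 23
240 = 2^4 × 3 × 5
4760 = 2^3 × 5 × 7 × 17
LCM(2760, 1840, 240, 4760) = 2^4 × 3 × 5 × 7 × 17 × 23 = 656880.
Smallest multiple of 656880 that is ≥ 5655117: ⌈5655117/656880⌉ × 656880 = 9 × 656880 = 5911920.

5911920 seconds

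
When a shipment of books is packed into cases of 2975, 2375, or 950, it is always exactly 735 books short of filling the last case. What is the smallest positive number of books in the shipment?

Being 735 short of a full case of size k means N ≡ −735 (mod k), i.e. N + 735 is a multiple of each size.
2975 = 5^2 × 7 × 17
2375 = 5^3 × 19
950 = 2 × 5^2 × 19
LCM(2975, 2375, 950) = 2 × 5^3 × 7 × 17 × 19 = 565250.
Smallest positive N is 565250 − 735 = 564515.

564515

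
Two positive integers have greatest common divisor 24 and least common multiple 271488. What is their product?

For any two positive integers, gcd × lcm = product = 24 × 271488 = 6515712.

6515712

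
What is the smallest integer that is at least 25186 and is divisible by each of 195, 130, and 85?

The integer must be a common multiple of 195, 130, and 85, so a multiple of their LCM.
195 = 3 × 5 × 13
130 = 2 × 5 × 13
85 = 5 × 17
LCM(195, 130, 85) = 2 × 3 × 5 × 13 × 17 = 6630.
Smallest multiple of 6630 that is ≥ 25186: ⌈25186/6630⌉ × 6630 = 4 × 6630 = 26520.

26520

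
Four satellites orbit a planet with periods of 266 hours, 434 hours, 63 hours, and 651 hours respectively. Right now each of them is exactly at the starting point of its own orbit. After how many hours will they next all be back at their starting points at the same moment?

74214 hours

They coincide at every common multiple of the periods; the first is the LCM.
266 = 2 × 7 × 19
434 = 2 × 7 × 31
63 = 3^2 × 7
651 = 3 × 7 × 31
LCM(266, 434, 63, 651) = 2 × 3^2 × 7 × 19 × 31 = 74214.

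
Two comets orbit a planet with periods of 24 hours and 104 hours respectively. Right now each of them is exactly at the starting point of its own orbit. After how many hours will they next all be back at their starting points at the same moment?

We need the least common multiple of the intervals.
24 = 2^3 × 3
104 = 2^3 × 13
LCM(24, 104) = 2^3 × 3 × 13 = 312.

312 hours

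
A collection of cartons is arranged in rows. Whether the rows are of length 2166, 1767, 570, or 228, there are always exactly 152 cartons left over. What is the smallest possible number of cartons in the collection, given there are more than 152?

N − 152 must be a common multiple of 2166, 1767, 570, and 228.
2166 = 2 × 3 × 19^2
1767 = 3 × 19 × 31
570 = 2 × 3 × 5 × 19
228 = 2^2 × 3 × 19
LCM(2166, 1767, 570, 228) = 2^2 × 3 × 5 × 19^2 × 31 = 671460.
Smallest N > 152 is LCM + 152 = 671460 + 152 = 671612.

671612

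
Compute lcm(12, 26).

12 = 2^2 × 3
26 = 2 × 13
LCM(12, 26) = 2^2 × 3 × 13 = 156.

156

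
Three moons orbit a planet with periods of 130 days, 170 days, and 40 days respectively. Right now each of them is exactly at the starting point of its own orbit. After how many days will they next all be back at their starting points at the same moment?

We need the least common multiple of the intervals.
130 = 2 × 5 × 13
170 = 2 × 5 × 17
40 = 2^3 × 5
LCM(130, 170, 40) = 2^3 × 5 × 13 × 17 = 8840.

8840 days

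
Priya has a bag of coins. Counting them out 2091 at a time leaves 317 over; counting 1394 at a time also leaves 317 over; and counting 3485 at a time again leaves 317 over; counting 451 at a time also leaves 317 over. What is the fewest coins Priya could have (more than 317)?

N − 317 must be a common multiple of 2091, 1394, 3485, and 451.
2091 = 3 × 17 × 41
1394 = 2 × 17 × 41
3485 = 5 × 17 × 41
451 = 11 × 41
LCM(2091, 1394, 3485, 451) = 2 × 3 × 5 × 11 × 17 × 41 = 230010.
Smallest N > 317 is LCM + 317 = 230010 + 317 = 230327.

230327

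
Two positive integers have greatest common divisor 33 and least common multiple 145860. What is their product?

For any two positive integers, gcd × lcm = product = 33 × 145860 = 4813380.

4813380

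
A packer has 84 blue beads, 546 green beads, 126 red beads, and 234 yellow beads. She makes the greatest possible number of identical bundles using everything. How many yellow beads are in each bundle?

39

Number of bundles = gcd(84, 546, 126, 234).
84 = 2^2 × 3 × 7
546 = 2 × 3 × 7 × 13
126 = 2 × 3^2 × 7
234 = 2 × 3^2 × 13
gcd(84, 546, 126, 234) = 2 × 3 = 6.
yellow beads per bundle = 234 / 6 = 39.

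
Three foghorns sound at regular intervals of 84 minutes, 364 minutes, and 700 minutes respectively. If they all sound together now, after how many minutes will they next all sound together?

27300 minutes

They coincide at every common multiple of the periods; the first is the LCM.
84 = 2^2 × 3 × 7
364 = 2^2 × 7 × 13
700 = 2^2 × 5^2 × 7
LCM(84, 364, 700) = 2^2 × 3 × 5^2 × 7 × 13 = 27300.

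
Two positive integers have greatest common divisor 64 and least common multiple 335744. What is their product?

For any two positive integers, gcd × lcm = product = 64 × 335744 = 21487616.

21487616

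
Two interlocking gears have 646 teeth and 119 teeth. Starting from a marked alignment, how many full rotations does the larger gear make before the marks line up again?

The first common completion time is the LCM of the periods.
646 = 2 × 17 × 19
119 = 7 × 17
LCM(646, 119) = 2 × 7 × 17 × 19 = 4522.
Rotations for period 646: 4522 / 646 = 7.

7 rotations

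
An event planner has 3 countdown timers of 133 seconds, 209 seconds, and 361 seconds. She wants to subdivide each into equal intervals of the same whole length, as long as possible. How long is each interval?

19 seconds

The interval must divide each timer length; the longest such is the gcd.
133 = 7 × 19
209 = 11 × 19
361 = 19^2
gcd(133, 209, 361) = 19.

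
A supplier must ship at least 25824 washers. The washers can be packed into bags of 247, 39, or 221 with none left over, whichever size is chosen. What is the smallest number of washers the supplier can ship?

The number of washers must be a common multiple of 247, 39, and 221, so a multiple of their LCM.
247 = 13 × 19
39 = 3 × 13
221 = 13 × 17
LCM(247, 39, 221) = 3 × 13 × 17 × 19 = 12597.
Smallest multiple of 12597 that is ≥ 25824: ⌈25824/12597⌉ × 12597 = 3 × 12597 = 37791.

37791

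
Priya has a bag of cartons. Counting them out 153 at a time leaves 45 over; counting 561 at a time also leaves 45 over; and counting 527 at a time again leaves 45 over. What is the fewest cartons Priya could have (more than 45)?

N − 45 must be a common multiple of 153, 561, and 527.
153 = 3^2 × 17
561 = 3 × 11 × 17
527 = 17 × 31
LCM(153, 561, 527) = 3^2 × 11 × 17 × 31 = 52173.
Smallest N > 45 is LCM + 45 = 52173 + 45 = 52218.

52218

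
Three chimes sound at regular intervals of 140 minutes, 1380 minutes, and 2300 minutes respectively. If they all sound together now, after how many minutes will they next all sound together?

The first simultaneous occurrence is after LCM of the individual periods.
140 = 2^2 × 5 × 7
1380 = 2^2 × 3 × 5 × 23
2300 = 2^2 × 5^2 × 23
LCM(140, 1380, 2300) = 2^2 × 3 × 5^2 × 7 × 23 = 48300.

48300 minutes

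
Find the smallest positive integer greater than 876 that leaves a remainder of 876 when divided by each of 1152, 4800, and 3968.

N − 876 must be a common multiple of 1152, 4800, and 3968.
1152 = 2^7 × 3^2
4800 = 2^6 × 3 × 5^2
3968 = 2^7 × 31
LCM(1152, 4800, 3968) = 2^7 × 3^2 × 5^2 × 31 = 892800.
Smallest N > 876 is LCM + 876 = 892800 + 876 = 893676.

893676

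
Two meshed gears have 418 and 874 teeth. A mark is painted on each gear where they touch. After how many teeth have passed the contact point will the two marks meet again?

9614 teeth

We need the least common multiple of the intervals.
418 = 2 × 11 × 19
874 = 2 × 19 × 23
LCM(418, 874) = 2 × 11 × 19 × 23 = 9614.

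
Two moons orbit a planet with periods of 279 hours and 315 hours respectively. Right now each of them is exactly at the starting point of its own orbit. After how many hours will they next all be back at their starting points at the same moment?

The first simultaneous occurrence is after LCM of the individual periods.
279 = 3^2 × 31
315 = 3^2 × 5 × 7
LCM(279, 315) = 3^2 × 5 × 7 × 31 = 9765.

9765 hours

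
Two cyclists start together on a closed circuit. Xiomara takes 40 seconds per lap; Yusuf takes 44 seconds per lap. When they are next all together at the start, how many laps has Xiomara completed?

11 laps

All finish a whole number of cycles simultaneously at t = LCM of the periods.
40 = 2^3 × 5
44 = 2^2 × 11
LCM(40, 44) = 2^3 × 5 × 11 = 440.
Laps for period 40: 440 / 40 = 11.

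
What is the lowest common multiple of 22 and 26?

286

22 = 2 × 11
26 = 2 × 13
LCM(22, 26) = 2 × 11 × 13 = 286.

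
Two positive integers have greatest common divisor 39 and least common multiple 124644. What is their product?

4861116

For any two positive integers, gcd × lcm = product = 39 × 124644 = 4861116.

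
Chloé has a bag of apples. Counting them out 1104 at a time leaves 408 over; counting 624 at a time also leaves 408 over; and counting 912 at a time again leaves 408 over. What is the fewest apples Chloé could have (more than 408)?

N − 408 must be a common multiple of 1104, 624, and 912.
1104 = 2^4 × 3 × 23
624 = 2^4 × 3 × 13
912 = 2^4 × 3 × 19
LCM(1104, 624, 912) = 2^4 × 3 × 13 × 19 × 23 = 272688.
Smallest N > 408 is LCM + 408 = 272688 + 408 = 273096.

273096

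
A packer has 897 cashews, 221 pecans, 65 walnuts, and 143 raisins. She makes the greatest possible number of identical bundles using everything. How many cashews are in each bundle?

69

Number of bundles = gcd(897, 221, 65, 143).
897 = 3 × 13 × 23
221 = 13 × 17
65 = 5 × 13
143 = 11 × 13
gcd(897, 221, 65, 143) = 13.
cashews per bundle = 897 / 13 = 69.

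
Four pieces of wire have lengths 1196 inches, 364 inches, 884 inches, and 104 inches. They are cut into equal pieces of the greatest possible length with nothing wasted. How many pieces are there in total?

49

Piece length = gcd(1196, 364, 884, 104).
1196 = 2^2 × 13 × 23
364 = 2^2 × 7 × 13
884 = 2^2 × 13 × 17
104 = 2^3 × 13
gcd(1196, 364, 884, 104) = 2^2 × 13 = 52.
Total pieces = 1196/52 + 364/52 + 884/52 + 104/52 = 23 + 7 + 17 + 2 = 49.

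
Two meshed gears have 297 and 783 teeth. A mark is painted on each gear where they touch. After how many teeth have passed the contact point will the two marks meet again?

They coincide at every common multiple of the periods; the first is the LCM.
297 = 3^3 × 11
783 = 3^3 × 29
LCM(297, 783) = 3^3 × 11 × 29 = 8613.

8613 teeth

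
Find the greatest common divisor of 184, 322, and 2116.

184 = 2^3 × 23
322 = 2 × 7 × 23
2116 = 2^2 × 23^2
gcd(184, 322, 2116) = 2 × 23 = 46.

46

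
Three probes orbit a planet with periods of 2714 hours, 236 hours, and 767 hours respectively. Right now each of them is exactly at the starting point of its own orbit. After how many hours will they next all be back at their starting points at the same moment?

70564 hours

They coincide at every common multiple of the periods; the first is the LCM.
2714 = 2 × 23 × 59
236 = 2^2 × 59
767 = 13 × 59
LCM(2714, 236, 767) = 2^2 × 13 × 23 × 59 = 70564.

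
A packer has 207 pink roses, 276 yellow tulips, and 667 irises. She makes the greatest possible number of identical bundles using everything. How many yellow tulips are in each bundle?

12

Number of bundles = gcd(207, 276, 667).
207 = 3^2 × 23
276 = 2^2 × 3 × 23
667 = 23 × 29
gcd(207, 276, 667) = 23.
yellow tulips per bundle = 276 / 23 = 12.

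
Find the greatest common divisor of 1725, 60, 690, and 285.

1725 = 3 × 5^2 × 23
60 = 2^2 × 3 × 5
690 = 2 × 3 × 5 × 23
285 = 3 × 5 × 19
gcd(1725, 60, 690, 285) = 3 × 5 = 15.

15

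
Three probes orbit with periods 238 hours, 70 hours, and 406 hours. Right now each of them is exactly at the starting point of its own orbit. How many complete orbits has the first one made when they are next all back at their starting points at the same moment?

145 orbits

The first common completion time is the LCM of the periods.
238 = 2 × 7 × 17
70 = 2 × 5 × 7
406 = 2 × 7 × 29
LCM(238, 70, 406) = 2 × 5 × 7 × 17 × 29 = 34510.
Orbits for period 238: 34510 / 238 = 145.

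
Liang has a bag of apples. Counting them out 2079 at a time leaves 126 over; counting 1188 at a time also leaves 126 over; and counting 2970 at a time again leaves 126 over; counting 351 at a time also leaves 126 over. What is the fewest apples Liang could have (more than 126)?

540666

N − 126 must be a common multiple of 2079, 1188, 2970, and 351.
2079 = 3^3 × 7 × 11
1188 = 2^2 × 3^3 × 11
2970 = 2 × 3^3 × 5 × 11
351 = 3^3 × 13
LCM(2079, 1188, 2970, 351) = 2^2 × 3^3 × 5 × 7 × 11 × 13 = 540540.
Smallest N > 126 is LCM + 126 = 540540 + 126 = 540666.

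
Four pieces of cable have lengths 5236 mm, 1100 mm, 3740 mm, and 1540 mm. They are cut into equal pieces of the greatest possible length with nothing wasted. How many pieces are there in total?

Piece length = gcd(5236, 1100, 3740, 1540).
5236 = 2^2 × 7 × 11 × 17
1100 = 2^2 × 5^2 × 11
3740 = 2^2 × 5 × 11 × 17
1540 = 2^2 × 5 × 7 × 11
gcd(5236, 1100, 3740, 1540) = 2^2 × 11 = 44.
Total pieces = 5236/44 + 1100/44 + 3740/44 + 1540/44 = 119 + 25 + 85 + 35 = 264.

264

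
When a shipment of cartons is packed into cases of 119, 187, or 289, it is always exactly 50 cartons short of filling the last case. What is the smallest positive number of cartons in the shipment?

22203

Being 50 short of a full case of size k means N ≡ −50 (mod k), i.e. N + 50 is a multiple of each size.
119 = 7 × 17
187 = 11 × 17
289 = 17^2
LCM(119, 187, 289) = 7 × 11 × 17^2 = 22253.
Smallest positive N is 22253 − 50 = 22203.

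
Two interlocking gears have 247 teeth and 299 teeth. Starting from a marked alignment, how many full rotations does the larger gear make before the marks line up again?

The first common completion time is the LCM of the periods.
247 = 13 × 19
299 = 13 × 23
LCM(247, 299) = 13 × 19 × 23 = 5681.
Rotations for period 299: 5681 / 299 = 19.

19 rotations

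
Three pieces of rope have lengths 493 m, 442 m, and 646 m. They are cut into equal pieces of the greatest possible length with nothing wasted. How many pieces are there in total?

93

Piece length = gcd(493, 442, 646).
493 = 17 × 29
442 = 2 × 13 × 17
646 = 2 × 17 × 19
gcd(493, 442, 646) = 17.
Total pieces = 493/17 + 442/17 + 646/17 = 29 + 26 + 38 = 93.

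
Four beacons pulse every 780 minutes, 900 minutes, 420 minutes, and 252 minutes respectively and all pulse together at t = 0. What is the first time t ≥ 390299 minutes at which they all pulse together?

Joint pulses occur at multiples of LCM(780, 900, 420, 252).
780 = 2^2 × 3 × 5 × 13
900 = 2^2 × 3^2 × 5^2
420 = 2^2 × 3 × 5 × 7
252 = 2^2 × 3^2 × 7
LCM(780, 900, 420, 252) = 2^2 × 3^2 × 5^2 × 7 × 13 = 81900.
Smallest multiple of 81900 that is ≥ 390299: ⌈390299/81900⌉ × 81900 = 5 × 81900 = 409500.

409500 minutes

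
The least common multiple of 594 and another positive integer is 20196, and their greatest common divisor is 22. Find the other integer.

gcd × lcm = product of the two integers, so the other integer is (22 × 20196) / 594 = 748.

748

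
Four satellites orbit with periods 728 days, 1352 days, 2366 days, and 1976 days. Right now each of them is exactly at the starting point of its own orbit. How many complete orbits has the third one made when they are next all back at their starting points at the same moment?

The first common completion time is the LCM of the periods.
728 = 2^3 × 7 × 13
1352 = 2^3 × 13^2
2366 = 2 × 7 × 13^2
1976 = 2^3 × 13 × 19
LCM(728, 1352, 2366, 1976) = 2^3 × 7 × 13^2 × 19 = 179816.
Orbits for period 2366: 179816 / 2366 = 76.

76 orbits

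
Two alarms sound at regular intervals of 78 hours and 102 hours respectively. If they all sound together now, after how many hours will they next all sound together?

We need the least common multiple of the intervals.
78 = 2 × 3 × 13
102 = 2 × 3 × 17
LCM(78, 102) = 2 × 3 × 13 × 17 = 1326.

1326 hours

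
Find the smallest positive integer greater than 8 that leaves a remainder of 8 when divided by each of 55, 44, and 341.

N − 8 must be a common multiple of 55, 44, and 341.
55 = 5 × 11
44 = 2^2 × 11
341 = 11 × 31
LCM(55, 44, 341) = 2^2 × 5 × 11 × 31 = 6820.
Smallest N > 8 is LCM + 8 = 6820 + 8 = 6828.

6828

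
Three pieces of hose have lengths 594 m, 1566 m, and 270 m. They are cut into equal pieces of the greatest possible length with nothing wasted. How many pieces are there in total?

Piece length = gcd(594, 1566, 270).
594 = 2 × 3^3 × 11
1566 = 2 × 3^3 × 29
270 = 2 × 3^3 × 5
gcd(594, 1566, 270) = 2 × 3^3 = 54.
Total pieces = 594/54 + 1566/54 + 270/54 = 11 + 29 + 5 = 45.

45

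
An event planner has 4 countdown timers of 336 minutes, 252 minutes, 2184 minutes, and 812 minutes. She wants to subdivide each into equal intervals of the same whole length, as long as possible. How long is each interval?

28 minutes

The interval must divide each timer length; the longest such is the gcd.
336 = 2^4 × 3 × 7
252 = 2^2 × 3^2 × 7
2184 = 2^3 × 3 × 7 × 13
812 = 2^2 × 7 × 29
gcd(336, 252, 2184, 812) = 2^2 × 7 = 28.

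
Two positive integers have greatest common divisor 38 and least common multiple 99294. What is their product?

3773172

For any two positive integers, gcd × lcm = product = 38 × 99294 = 3773172.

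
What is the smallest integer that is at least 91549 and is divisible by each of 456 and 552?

The integer must be a common multiple of 456 and 552, so a multiple of their LCM.
456 = 2^3 × 3 × 19
552 = 2^3 × 3 × 23
LCM(456, 552) = 2^3 × 3 × 19 × 23 = 10488.
Smallest multiple of 10488 that is ≥ 91549: ⌈91549/10488⌉ × 10488 = 9 × 10488 = 94392.

94392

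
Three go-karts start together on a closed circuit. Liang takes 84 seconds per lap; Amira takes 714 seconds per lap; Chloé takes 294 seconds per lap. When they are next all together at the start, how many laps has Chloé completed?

34 laps

All finish a whole number of cycles simultaneously at t = LCM of the periods.
84 = 2^2 × 3 × 7
714 = 2 × 3 × 7 × 17
294 = 2 × 3 × 7^2
LCM(84, 714, 294) = 2^2 × 3 × 7^2 × 17 = 9996.
Laps for period 294: 9996 / 294 = 34.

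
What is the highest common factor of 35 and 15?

35 = 5 × 7
15 = 3 × 5
gcd(35, 15) = 5.

5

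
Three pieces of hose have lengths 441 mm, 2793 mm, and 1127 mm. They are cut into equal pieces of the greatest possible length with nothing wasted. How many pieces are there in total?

Piece length = gcd(441, 2793, 1127).
441 = 3^2 × 7^2
2793 = 3 × 7^2 × 19
1127 = 7^2 × 23
gcd(441, 2793, 1127) = 7^2 = 49.
Total pieces = 441/49 + 2793/49 + 1127/49 = 9 + 57 + 23 = 89.

89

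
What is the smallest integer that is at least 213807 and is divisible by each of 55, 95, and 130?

The integer must be a common multiple of 55, 95, and 130, so a multiple of their LCM.
55 = 5 × 11
95 = 5 × 19
130 = 2 × 5 × 13
LCM(55, 95, 130) = 2 × 5 × 11 × 13 × 19 = 27170.
Smallest multiple of 27170 that is ≥ 213807: ⌈213807/27170⌉ × 27170 = 8 × 27170 = 217360.

217360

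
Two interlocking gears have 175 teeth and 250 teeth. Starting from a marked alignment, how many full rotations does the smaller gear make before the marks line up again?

10 rotations

They are all back at their starting positions together after one LCM of the periods.
175 = 5^2 × 7
250 = 2 × 5^3
LCM(175, 250) = 2 × 5^3 × 7 = 1750.
Rotations for period 175: 1750 / 175 = 10.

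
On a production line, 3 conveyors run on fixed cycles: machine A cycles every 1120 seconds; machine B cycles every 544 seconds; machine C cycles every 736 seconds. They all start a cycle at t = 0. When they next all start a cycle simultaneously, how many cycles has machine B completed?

They are all back at their starting positions together after one LCM of the periods.
1120 = 2^5 × 5 × 7
544 = 2^5 × 17
736 = 2^5 × 23
LCM(1120, 544, 736) = 2^5 × 5 × 7 × 17 × 23 = 437920.
Cycles for period 544: 437920 / 544 = 805.

805 cycles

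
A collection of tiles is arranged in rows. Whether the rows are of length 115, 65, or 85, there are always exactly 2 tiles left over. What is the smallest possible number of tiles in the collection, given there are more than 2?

25417

N − 2 must be a common multiple of 115, 65, and 85.
115 = 5 × 23
65 = 5 × 13
85 = 5 × 17
LCM(115, 65, 85) = 5 × 13 × 17 × 23 = 25415.
Smallest N > 2 is LCM + 2 = 25415 + 2 = 25417.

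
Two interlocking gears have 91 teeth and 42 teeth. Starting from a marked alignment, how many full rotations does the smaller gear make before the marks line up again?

13 rotations

The first common completion time is the LCM of the periods.
91 = 7 × 13
42 = 2 × 3 × 7
LCM(91, 42) = 2 × 3 × 7 × 13 = 546.
Rotations for period 42: 546 / 42 = 13.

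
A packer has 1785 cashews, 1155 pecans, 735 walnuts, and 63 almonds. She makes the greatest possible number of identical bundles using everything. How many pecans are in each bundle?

55

Number of bundles = gcd(1785, 1155, 735, 63).
1785 = 3 × 5 × 7 × 17
1155 = 3 × 5 × 7 × 11
735 = 3 × 5 × 7^2
63 = 3^2 × 7
gcd(1785, 1155, 735, 63) = 3 × 7 = 21.
pecans per bundle = 1155 / 21 = 55.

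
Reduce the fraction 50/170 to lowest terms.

50 = 2 × 5^2
170 = 2 × 5 × 17
gcd(50, 170) = 2 × 5 = 10.
Divide numerator and denominator by 10: 50/170 = 5/17.

5/17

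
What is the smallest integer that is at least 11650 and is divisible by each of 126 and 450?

12600

The integer must be a common multiple of 126 and 450, so a multiple of their LCM.
126 = 2 × 3^2 × 7
450 = 2 × 3^2 × 5^2
LCM(126, 450) = 2 × 3^2 × 5^2 × 7 = 3150.
Smallest multiple of 3150 that is ≥ 11650: ⌈11650/3150⌉ × 3150 = 4 × 3150 = 12600.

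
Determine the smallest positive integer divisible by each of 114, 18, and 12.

114 = 2 × 3 × 19
18 = 2 × 3^2
12 = 2^2 × 3
LCM(114, 18, 12) = 2^2 × 3^2 × 19 = 684.

684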